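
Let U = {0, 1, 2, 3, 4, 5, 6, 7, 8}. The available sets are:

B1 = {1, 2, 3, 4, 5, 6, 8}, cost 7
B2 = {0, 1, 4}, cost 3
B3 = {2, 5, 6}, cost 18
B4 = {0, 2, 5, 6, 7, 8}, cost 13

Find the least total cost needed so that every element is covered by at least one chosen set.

B1, B4 cover every element at cost 7 + 13 = 20.
Any cover uses at least 2 sets; among all covering selections none totals below 20.
Greedy by coverage-per-cost would pick B1, B2, B4 for 23 — worse than the optimum 20.

20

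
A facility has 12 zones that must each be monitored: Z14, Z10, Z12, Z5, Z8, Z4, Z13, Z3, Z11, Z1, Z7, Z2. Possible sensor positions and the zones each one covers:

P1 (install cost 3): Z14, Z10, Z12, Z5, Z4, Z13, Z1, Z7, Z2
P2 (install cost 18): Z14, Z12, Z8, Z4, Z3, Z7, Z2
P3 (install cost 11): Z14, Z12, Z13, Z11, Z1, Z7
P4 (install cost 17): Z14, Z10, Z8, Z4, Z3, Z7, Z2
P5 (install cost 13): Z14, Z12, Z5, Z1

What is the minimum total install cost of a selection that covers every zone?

P1, P3, P4 cover every zone at install cost 3 + 11 + 17 = 31.
Any cover uses at least 3 sensor positions; among all covering selections none totals below 31.

31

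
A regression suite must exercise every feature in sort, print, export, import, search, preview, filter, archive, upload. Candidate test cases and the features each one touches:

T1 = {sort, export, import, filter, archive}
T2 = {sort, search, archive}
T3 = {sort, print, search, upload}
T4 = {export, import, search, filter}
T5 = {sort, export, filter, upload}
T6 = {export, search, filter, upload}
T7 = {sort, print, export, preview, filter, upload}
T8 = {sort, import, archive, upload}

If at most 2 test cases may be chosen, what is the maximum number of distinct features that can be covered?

Choosing T1, T3 covers {sort, print, export, import, search, filter, archive, upload} — 8 features.
No choice of 2 test cases does better; here preview is left uncovered.

8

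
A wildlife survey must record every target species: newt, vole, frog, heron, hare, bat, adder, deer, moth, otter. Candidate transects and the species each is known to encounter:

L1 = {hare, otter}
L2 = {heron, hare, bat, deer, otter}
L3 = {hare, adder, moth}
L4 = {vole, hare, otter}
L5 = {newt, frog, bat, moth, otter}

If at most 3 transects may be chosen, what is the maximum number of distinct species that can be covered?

9

Choosing L2, L3, L5 covers {newt, frog, heron, hare, bat, adder, deer, moth, otter} — 9 species.
No choice of 3 transects does better; here vole is left uncovered.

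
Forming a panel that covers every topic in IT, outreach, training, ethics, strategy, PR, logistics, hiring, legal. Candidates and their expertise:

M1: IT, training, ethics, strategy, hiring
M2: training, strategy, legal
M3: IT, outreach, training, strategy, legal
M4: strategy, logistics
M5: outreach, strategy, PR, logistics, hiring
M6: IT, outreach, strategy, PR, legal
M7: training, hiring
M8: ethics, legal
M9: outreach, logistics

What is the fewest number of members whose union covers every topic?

M1, M2, M5 together cover {IT, outreach, training, ethics, strategy, PR, logistics, hiring, legal} — every topic.
No 2 of the 9 members cover everything (all 36 pairs fall short), so 3 is minimum.

3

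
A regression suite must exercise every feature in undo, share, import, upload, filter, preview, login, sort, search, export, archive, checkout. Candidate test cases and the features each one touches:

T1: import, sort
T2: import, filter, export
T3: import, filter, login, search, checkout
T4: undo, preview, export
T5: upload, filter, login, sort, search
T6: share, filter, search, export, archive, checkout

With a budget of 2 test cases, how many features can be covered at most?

Choosing T5, T6 covers {share, upload, filter, login, sort, search, export, archive, checkout} — 9 features.
No choice of 2 test cases does better; here undo, import, preview are left uncovered.

9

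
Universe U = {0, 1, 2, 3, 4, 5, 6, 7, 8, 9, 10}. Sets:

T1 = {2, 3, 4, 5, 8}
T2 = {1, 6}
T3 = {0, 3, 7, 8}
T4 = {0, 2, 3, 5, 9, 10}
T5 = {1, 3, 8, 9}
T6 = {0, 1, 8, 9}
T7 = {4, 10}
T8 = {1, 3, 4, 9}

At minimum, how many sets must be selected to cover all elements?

T1, T2, T3, T4 together cover {0, 1, 2, 3, 4, 5, 6, 7, 8, 9, 10} — every element.
No 3 of the 8 sets cover everything (all 56 triples fall short), so 4 is minimum.

4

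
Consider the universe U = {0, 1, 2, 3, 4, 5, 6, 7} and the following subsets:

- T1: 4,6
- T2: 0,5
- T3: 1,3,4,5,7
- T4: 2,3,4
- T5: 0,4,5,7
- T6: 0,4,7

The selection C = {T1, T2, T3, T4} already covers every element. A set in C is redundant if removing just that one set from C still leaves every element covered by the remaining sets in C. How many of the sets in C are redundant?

Drop T1: 6 uncovered — not redundant.
Drop T2: 0 uncovered — not redundant.
Drop T3: 1, 7 uncovered — not redundant.
Drop T4: 2 uncovered — not redundant.
None of the sets in C is redundant.

0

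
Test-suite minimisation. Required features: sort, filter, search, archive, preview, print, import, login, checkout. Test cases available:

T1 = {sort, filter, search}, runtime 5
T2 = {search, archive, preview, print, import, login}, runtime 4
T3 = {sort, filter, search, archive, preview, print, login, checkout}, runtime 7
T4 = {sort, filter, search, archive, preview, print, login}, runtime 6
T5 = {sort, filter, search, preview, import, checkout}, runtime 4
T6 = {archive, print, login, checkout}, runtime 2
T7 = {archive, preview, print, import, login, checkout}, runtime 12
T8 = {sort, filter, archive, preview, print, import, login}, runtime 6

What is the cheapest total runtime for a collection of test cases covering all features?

T5, T6 cover every feature at runtime 4 + 2 = 6.
Any cover uses at least 2 test cases; among all covering selections none totals below 6.

6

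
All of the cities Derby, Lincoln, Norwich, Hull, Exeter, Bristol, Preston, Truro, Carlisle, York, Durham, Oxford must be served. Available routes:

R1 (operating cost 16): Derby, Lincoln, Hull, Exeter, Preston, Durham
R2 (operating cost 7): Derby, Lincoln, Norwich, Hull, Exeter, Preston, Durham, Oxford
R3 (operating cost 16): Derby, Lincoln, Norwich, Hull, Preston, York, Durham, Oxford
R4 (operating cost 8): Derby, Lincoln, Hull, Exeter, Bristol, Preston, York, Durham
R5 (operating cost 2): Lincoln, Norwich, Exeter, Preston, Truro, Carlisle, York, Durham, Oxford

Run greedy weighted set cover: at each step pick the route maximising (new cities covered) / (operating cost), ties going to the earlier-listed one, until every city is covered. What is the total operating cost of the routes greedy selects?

Pick 1: R5 adds 9 new (Lincoln, Norwich, Exeter, Preston, Truro, Carlisle, York, Durham, Oxford) at operating cost 2 (ratio 9/2).
Pick 2: R4 adds 3 new (Derby, Hull, Bristol) at operating cost 8 (ratio 3/8).
Greedy total operating cost: 2 + 8 = 10.

10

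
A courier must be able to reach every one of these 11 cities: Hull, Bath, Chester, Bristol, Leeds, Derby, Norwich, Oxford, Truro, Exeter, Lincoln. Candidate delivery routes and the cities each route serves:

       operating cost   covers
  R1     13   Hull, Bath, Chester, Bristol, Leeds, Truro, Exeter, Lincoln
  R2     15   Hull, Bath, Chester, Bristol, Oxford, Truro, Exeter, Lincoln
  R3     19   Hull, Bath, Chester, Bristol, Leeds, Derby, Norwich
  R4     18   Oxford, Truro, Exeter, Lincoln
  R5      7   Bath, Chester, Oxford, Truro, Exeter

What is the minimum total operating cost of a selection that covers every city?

34

R2, R3 cover every city at operating cost 15 + 19 = 34.
Any cover uses at least 2 routes; among all covering selections none totals below 34.
Greedy by coverage-per-operating cost would pick R5, R1, R3 for 39 — worse than the optimum 34.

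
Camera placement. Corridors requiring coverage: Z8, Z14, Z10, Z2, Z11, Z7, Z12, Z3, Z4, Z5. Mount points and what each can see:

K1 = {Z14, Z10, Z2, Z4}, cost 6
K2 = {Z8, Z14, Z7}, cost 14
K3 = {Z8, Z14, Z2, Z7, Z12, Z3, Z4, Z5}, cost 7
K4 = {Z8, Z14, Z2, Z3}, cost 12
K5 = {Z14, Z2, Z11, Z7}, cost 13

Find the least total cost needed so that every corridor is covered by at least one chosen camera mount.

26

K1, K3, K5 cover every corridor at cost 6 + 7 + 13 = 26.
Any cover uses at least 3 camera mounts; among all covering selections none totals below 26.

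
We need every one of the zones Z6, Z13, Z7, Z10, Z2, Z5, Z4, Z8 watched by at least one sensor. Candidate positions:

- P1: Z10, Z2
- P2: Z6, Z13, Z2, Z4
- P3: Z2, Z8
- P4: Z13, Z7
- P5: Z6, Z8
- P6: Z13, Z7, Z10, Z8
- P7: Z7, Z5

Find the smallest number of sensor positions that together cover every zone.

P2, P6, P7 together cover {Z6, Z13, Z7, Z10, Z2, Z5, Z4, Z8} — every zone.
No 2 of the 7 sensor positions cover everything (all 21 pairs fall short), so 3 is minimum.

3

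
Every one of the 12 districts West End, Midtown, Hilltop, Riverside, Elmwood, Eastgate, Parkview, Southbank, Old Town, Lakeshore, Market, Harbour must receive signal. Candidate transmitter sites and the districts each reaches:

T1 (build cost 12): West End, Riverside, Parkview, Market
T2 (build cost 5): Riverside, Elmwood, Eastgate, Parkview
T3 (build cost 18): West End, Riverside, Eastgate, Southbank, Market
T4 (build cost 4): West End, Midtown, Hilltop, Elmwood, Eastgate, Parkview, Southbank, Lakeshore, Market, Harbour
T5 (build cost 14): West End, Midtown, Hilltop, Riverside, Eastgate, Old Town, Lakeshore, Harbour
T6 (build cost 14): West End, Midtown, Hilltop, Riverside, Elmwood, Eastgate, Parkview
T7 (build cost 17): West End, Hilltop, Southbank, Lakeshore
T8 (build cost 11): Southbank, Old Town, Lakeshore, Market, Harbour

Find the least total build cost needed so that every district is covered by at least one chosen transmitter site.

T4, T5 cover every district at build cost 4 + 14 = 18.
Any cover uses at least 2 transmitter sites; among all covering selections none totals below 18.

18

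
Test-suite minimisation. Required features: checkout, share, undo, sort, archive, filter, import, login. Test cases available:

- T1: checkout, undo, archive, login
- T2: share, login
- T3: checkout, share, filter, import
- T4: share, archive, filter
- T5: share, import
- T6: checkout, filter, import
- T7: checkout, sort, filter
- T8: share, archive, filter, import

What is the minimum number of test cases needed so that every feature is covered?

T1, T3, T7 together cover {checkout, share, undo, sort, archive, filter, import, login} — every feature.
No 2 of the 8 test cases cover everything (all 28 pairs fall short), so 3 is minimum.

3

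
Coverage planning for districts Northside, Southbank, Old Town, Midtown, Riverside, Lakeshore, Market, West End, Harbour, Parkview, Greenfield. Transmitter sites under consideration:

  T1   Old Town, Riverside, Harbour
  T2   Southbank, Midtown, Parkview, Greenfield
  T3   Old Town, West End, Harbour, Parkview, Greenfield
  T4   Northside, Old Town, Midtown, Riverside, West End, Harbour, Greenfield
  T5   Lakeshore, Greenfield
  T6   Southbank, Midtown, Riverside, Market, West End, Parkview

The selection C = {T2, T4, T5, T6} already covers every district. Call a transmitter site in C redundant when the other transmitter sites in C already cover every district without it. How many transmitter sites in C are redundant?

Drop T2: the rest still cover every district — redundant.
Drop T4: Northside, Old Town, Harbour uncovered — not redundant.
Drop T5: Lakeshore uncovered — not redundant.
Drop T6: Market uncovered — not redundant.
1 redundant: T2.

1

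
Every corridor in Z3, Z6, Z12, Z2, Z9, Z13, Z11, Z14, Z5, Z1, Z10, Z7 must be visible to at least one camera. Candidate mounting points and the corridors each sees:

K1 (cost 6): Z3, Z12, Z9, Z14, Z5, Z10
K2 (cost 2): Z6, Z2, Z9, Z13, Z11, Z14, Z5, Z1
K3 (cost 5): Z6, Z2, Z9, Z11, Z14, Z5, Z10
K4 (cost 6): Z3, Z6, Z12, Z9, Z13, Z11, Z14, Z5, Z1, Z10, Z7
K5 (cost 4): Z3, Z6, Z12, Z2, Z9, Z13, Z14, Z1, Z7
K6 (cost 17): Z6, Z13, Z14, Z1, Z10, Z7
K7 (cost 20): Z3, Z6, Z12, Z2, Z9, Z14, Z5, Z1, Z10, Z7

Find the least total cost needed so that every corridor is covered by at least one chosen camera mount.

8

K2, K4 cover every corridor at cost 2 + 6 = 8.
Any cover uses at least 2 camera mounts; among all covering selections none totals below 8.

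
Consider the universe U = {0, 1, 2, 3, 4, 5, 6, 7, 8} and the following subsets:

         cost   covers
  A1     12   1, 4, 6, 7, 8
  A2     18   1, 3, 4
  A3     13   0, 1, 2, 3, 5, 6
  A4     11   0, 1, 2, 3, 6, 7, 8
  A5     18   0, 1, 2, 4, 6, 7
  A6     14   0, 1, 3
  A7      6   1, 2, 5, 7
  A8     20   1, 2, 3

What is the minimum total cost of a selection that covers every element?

A1, A3 cover every element at cost 12 + 13 = 25.
Any cover uses at least 2 sets; among all covering selections none totals below 25.

25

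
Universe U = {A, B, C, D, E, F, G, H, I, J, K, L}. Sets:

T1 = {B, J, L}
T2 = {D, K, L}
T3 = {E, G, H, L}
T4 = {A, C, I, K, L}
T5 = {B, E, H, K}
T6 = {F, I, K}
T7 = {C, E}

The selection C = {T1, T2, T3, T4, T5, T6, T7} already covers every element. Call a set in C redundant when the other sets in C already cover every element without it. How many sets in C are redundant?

2

Drop T1: J uncovered — not redundant.
Drop T2: D uncovered — not redundant.
Drop T3: G uncovered — not redundant.
Drop T4: A uncovered — not redundant.
Drop T5: the rest still cover every element — redundant.
Drop T6: F uncovered — not redundant.
Drop T7: the rest still cover every element — redundant.
2 redundant: T5, T7.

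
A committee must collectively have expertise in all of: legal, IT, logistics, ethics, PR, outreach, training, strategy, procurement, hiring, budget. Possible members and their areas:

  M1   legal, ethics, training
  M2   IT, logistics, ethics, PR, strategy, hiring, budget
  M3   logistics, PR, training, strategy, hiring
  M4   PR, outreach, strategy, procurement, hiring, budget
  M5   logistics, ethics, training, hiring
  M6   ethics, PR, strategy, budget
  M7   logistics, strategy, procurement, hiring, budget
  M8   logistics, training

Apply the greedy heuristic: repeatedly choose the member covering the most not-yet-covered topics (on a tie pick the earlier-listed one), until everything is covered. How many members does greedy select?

Pick 1: M2 covers 7 new topics (IT, logistics, ethics, PR, strategy, hiring, budget).
Pick 2: M1 covers 2 new topics (legal, training).
Pick 3: M4 covers 2 new topics (outreach, procurement).
Greedy uses 3 members.

3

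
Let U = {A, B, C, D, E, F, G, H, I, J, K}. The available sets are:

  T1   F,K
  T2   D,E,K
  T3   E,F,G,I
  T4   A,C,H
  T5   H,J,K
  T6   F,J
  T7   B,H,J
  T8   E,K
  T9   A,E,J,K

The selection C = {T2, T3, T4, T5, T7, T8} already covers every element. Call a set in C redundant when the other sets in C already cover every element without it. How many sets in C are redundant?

Drop T2: D uncovered — not redundant.
Drop T3: F, G, I uncovered — not redundant.
Drop T4: A, C uncovered — not redundant.
Drop T5: the rest still cover every element — redundant.
Drop T7: B uncovered — not redundant.
Drop T8: the rest still cover every element — redundant.
2 redundant: T5, T8.

2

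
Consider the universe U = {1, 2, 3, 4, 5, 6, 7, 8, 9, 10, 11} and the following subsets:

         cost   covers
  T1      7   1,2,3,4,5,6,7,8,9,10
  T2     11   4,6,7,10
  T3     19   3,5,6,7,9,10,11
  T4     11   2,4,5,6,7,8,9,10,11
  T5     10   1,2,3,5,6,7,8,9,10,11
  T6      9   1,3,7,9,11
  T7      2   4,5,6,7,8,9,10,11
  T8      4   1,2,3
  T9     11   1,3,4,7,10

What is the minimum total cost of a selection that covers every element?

6

T7, T8 cover every element at cost 2 + 4 = 6.
Any cover uses at least 2 sets; among all covering selections none totals below 6.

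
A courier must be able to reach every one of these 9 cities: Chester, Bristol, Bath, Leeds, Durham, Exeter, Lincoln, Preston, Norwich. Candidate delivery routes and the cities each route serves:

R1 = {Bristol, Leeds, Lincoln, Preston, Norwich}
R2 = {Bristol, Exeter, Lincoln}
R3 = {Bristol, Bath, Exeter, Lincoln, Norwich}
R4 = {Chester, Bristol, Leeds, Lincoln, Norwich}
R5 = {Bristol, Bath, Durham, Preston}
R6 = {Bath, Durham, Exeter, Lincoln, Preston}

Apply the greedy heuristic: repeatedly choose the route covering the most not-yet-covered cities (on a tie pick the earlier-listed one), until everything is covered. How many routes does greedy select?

Pick 1: R1 covers 5 new cities (Bristol, Leeds, Lincoln, Preston, Norwich).
Pick 2: R6 covers 3 new cities (Bath, Durham, Exeter).
Pick 3: R4 covers 1 new cities (Chester).
Greedy uses 3 routes. (The true minimum is 2.)

3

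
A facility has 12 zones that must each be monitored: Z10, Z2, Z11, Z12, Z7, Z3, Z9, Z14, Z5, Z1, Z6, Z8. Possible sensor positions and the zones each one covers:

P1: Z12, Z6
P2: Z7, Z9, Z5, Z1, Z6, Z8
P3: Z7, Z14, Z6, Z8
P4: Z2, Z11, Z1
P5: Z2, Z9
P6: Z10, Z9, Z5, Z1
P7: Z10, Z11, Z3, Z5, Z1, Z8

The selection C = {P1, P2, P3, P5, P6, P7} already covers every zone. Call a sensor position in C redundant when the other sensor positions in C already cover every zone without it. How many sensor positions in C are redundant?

2

Drop P1: Z12 uncovered — not redundant.
Drop P2: the rest still cover every zone — redundant.
Drop P3: Z14 uncovered — not redundant.
Drop P5: Z2 uncovered — not redundant.
Drop P6: the rest still cover every zone — redundant.
Drop P7: Z11, Z3 uncovered — not redundant.
2 redundant: P2, P6.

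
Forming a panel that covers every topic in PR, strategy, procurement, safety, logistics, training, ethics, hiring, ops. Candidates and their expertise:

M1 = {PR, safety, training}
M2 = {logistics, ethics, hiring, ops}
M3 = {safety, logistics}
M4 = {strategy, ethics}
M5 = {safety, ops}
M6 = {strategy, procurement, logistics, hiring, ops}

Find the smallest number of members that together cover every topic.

3

M1, M2, M6 together cover {PR, strategy, procurement, safety, logistics, training, ethics, hiring, ops} — every topic.
No 2 of the 6 members cover everything (all 15 pairs fall short), so 3 is minimum.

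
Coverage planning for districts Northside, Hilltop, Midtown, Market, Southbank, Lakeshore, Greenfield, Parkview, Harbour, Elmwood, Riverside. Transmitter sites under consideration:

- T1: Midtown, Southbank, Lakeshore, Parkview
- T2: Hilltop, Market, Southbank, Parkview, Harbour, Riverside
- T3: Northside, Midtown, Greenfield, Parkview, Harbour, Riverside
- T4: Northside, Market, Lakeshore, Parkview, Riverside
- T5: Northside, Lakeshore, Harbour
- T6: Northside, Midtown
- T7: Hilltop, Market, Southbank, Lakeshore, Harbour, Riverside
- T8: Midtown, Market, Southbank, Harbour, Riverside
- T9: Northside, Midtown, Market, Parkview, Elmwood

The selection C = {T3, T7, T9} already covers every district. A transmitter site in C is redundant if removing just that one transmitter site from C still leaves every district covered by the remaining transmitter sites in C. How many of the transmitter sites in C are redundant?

Drop T3: Greenfield uncovered — not redundant.
Drop T7: Hilltop, Southbank, Lakeshore uncovered — not redundant.
Drop T9: Elmwood uncovered — not redundant.
None of the transmitter sites in C is redundant.

0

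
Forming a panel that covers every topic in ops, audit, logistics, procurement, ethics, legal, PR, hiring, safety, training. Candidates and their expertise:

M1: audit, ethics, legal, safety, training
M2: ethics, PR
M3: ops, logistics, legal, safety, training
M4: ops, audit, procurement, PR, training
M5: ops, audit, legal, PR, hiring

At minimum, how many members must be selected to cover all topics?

M1, M3, M4, M5 together cover {ops, audit, logistics, procurement, ethics, legal, PR, hiring, safety, training} — every topic.
No 3 of the 5 members cover everything (all 10 triples fall short), so 4 is minimum.

4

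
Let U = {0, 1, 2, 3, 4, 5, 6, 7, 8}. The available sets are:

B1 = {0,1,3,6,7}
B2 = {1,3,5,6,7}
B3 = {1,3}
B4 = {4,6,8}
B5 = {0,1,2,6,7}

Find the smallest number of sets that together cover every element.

B2, B4, B5 together cover {0, 1, 2, 3, 4, 5, 6, 7, 8} — every element.
No 2 of the 5 sets cover everything (all 10 pairs fall short), so 3 is minimum.

3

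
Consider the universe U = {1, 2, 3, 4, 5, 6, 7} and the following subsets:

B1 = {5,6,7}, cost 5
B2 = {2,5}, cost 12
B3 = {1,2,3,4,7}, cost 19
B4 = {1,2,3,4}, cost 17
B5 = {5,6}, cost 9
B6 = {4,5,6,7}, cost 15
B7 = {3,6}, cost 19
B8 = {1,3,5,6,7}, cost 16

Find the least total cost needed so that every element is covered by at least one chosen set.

B1, B4 cover every element at cost 5 + 17 = 22.
Any cover uses at least 2 sets; among all covering selections none totals below 22.

22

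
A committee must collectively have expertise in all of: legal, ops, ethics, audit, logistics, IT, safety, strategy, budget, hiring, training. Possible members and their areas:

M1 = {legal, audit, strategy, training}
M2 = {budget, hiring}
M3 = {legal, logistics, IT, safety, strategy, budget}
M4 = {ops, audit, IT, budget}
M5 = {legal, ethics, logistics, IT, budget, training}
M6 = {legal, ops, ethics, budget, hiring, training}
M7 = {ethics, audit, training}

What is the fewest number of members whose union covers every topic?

M1, M3, M6 together cover {legal, ops, ethics, audit, logistics, IT, safety, strategy, budget, hiring, training} — every topic.
No 2 of the 7 members cover everything (all 21 pairs fall short), so 3 is minimum.

3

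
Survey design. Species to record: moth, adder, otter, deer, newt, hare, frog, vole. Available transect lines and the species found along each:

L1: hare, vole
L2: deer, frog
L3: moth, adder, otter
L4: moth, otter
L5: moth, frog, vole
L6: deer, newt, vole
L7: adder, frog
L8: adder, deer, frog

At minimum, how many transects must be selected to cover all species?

4

L1, L2, L3, L6 together cover {moth, adder, otter, deer, newt, hare, frog, vole} — every species.
No 3 of the 8 transects cover everything (all 56 triples fall short), so 4 is minimum.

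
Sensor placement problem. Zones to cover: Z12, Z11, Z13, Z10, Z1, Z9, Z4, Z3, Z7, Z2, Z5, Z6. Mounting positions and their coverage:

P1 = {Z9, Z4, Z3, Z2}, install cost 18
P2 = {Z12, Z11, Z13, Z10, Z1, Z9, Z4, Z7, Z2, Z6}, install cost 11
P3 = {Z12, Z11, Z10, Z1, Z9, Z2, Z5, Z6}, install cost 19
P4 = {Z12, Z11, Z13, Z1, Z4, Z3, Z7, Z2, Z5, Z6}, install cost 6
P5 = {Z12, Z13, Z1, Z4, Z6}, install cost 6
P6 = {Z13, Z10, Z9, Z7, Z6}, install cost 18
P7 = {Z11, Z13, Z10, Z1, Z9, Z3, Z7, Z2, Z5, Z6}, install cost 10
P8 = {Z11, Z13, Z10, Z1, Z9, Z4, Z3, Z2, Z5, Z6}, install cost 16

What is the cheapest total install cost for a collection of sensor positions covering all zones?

16

P4, P7 cover every zone at install cost 6 + 10 = 16.
Any cover uses at least 2 sensor positions; among all covering selections none totals below 16.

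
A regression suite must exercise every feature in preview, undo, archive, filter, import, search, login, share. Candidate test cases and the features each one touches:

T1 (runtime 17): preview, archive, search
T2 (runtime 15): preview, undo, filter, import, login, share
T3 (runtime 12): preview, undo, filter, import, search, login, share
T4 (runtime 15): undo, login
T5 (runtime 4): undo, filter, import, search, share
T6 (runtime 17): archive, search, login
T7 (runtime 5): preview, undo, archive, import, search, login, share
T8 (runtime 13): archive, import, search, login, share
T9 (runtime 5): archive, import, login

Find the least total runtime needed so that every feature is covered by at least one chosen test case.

9

T5, T7 cover every feature at runtime 4 + 5 = 9.
Any cover uses at least 2 test cases; among all covering selections none totals below 9.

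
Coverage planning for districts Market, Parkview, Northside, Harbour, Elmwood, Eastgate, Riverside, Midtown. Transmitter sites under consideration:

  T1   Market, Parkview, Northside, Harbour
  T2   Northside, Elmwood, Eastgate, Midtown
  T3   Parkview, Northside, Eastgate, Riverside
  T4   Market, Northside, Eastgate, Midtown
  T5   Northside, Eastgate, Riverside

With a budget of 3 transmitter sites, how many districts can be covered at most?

8

Choosing T1, T2, T3 covers {Market, Parkview, Northside, Harbour, Elmwood, Eastgate, Riverside, Midtown} — 8 districts.
That is all 8 districts.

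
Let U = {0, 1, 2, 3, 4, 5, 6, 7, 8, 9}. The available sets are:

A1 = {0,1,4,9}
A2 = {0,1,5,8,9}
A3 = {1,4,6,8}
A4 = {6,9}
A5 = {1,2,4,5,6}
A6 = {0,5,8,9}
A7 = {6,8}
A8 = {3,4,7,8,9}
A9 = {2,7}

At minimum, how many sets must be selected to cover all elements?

3

A1, A5, A8 together cover {0, 1, 2, 3, 4, 5, 6, 7, 8, 9} — every element.
No 2 of the 9 sets cover everything (all 36 pairs fall short), so 3 is minimum.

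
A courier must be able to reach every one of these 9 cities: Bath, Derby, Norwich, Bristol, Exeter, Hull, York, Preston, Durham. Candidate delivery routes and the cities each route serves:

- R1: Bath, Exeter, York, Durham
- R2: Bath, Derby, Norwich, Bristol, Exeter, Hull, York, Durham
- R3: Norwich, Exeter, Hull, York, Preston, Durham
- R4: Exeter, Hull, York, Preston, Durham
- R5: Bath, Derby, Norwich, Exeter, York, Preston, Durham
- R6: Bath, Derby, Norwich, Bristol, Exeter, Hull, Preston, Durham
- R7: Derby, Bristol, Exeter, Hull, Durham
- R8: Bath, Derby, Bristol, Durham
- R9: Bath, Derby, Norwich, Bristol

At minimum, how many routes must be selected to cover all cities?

2

R1, R6 together cover {Bath, Derby, Norwich, Bristol, Exeter, Hull, York, Preston, Durham} — every city.
No single route contains all 9 cities, so 2 is optimal.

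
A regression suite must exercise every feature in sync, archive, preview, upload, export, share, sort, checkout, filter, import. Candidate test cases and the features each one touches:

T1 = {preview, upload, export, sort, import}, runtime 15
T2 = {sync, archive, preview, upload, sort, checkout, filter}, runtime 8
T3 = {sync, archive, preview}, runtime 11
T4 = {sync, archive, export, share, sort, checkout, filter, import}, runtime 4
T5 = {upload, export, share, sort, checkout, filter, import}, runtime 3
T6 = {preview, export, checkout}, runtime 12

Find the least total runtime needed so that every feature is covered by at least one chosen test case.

11

T2, T5 cover every feature at runtime 8 + 3 = 11.
Any cover uses at least 2 test cases; among all covering selections none totals below 11.
Greedy by coverage-per-runtime would pick T5, T4, T2 for 15 — worse than the optimum 11.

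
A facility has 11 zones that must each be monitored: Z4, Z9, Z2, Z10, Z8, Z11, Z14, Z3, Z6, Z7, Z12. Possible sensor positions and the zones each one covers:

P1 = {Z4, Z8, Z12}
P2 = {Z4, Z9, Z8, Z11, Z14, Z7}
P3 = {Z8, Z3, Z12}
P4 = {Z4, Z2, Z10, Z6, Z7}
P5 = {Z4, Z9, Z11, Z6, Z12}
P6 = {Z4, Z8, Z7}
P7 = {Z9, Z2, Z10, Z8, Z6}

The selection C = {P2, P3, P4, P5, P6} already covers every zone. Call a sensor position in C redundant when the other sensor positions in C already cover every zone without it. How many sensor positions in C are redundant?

2

Drop P2: Z14 uncovered — not redundant.
Drop P3: Z3 uncovered — not redundant.
Drop P4: Z2, Z10 uncovered — not redundant.
Drop P5: the rest still cover every zone — redundant.
Drop P6: the rest still cover every zone — redundant.
2 redundant: P5, P6.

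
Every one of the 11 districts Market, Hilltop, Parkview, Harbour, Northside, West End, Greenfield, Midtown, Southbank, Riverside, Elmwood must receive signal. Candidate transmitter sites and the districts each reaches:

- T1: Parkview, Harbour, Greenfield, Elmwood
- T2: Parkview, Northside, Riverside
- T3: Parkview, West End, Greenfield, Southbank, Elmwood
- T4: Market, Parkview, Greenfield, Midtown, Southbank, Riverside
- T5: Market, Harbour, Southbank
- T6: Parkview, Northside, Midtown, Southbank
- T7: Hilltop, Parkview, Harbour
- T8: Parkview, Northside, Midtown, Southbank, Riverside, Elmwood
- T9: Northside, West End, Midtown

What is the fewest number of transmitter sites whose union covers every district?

T1, T4, T7, T9 together cover {Market, Hilltop, Parkview, Harbour, Northside, West End, Greenfield, Midtown, Southbank, Riverside, Elmwood} — every district.
No 3 of the 9 transmitter sites cover everything (all 84 triples fall short), so 4 is minimum.

4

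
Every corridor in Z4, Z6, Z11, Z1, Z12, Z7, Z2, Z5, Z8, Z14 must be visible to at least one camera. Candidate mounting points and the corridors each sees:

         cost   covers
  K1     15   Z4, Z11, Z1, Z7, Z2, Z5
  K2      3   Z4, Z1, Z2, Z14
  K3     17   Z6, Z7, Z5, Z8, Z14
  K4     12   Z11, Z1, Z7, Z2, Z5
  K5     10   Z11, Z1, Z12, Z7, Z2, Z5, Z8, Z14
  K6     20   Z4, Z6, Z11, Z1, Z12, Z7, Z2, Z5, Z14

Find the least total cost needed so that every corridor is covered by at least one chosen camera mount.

30

K5, K6 cover every corridor at cost 10 + 20 = 30.
Any cover uses at least 2 camera mounts; among all covering selections none totals below 30.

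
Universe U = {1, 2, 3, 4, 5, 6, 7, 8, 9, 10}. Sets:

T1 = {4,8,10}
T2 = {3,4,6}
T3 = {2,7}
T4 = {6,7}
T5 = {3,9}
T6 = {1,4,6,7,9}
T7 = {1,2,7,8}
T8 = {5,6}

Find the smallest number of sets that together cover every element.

T1, T5, T7, T8 together cover {1, 2, 3, 4, 5, 6, 7, 8, 9, 10} — every element.
No 3 of the 8 sets cover everything (all 56 triples fall short), so 4 is minimum.
Greedy (largest uncovered first) would take T6, T1, T2, T3, T8 — 5 sets — but 4 suffice.

4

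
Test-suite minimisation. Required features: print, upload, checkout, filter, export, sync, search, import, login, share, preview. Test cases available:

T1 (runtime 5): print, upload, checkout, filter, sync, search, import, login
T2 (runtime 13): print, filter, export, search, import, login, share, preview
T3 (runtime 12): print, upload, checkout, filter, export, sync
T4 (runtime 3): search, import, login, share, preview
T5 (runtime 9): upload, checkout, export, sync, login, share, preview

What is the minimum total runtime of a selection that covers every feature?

T1, T5 cover every feature at runtime 5 + 9 = 14.
Any cover uses at least 2 test cases; among all covering selections none totals below 14.
Greedy by coverage-per-runtime would pick T4, T1, T5 for 17 — worse than the optimum 14.

14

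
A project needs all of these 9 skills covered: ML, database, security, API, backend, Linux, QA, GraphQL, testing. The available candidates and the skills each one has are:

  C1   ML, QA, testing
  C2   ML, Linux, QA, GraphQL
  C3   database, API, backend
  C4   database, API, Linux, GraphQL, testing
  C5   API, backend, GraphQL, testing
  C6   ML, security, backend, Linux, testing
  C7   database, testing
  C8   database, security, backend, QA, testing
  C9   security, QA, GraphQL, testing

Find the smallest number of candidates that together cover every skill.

3

C1, C4, C6 together cover {ML, database, security, API, backend, Linux, QA, GraphQL, testing} — every skill.
No 2 of the 9 candidates cover everything (all 36 pairs fall short), so 3 is minimum.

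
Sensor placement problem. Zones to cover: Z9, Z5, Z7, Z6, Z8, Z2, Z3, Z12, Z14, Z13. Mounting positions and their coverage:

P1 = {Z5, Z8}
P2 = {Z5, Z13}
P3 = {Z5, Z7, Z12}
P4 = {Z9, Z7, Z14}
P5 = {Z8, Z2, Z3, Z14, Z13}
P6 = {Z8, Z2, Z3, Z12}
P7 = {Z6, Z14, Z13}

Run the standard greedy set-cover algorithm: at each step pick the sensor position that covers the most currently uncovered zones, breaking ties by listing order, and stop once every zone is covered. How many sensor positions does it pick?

4

Pick 1: P5 covers 5 new zones (Z8, Z2, Z3, Z14, Z13).
Pick 2: P3 covers 3 new zones (Z5, Z7, Z12).
Pick 3: P4 covers 1 new zones (Z9).
Pick 4: P7 covers 1 new zones (Z6).
Greedy uses 4 sensor positions.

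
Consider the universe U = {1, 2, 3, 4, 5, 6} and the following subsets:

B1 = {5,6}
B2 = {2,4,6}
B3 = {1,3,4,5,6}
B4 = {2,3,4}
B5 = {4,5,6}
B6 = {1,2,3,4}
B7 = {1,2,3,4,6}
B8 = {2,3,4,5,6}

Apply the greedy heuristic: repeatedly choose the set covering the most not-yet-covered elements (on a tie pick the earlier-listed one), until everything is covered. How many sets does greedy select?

Pick 1: B3 covers 5 new elements (1, 3, 4, 5, 6).
Pick 2: B2 covers 1 new elements (2).
Greedy uses 2 sets.

2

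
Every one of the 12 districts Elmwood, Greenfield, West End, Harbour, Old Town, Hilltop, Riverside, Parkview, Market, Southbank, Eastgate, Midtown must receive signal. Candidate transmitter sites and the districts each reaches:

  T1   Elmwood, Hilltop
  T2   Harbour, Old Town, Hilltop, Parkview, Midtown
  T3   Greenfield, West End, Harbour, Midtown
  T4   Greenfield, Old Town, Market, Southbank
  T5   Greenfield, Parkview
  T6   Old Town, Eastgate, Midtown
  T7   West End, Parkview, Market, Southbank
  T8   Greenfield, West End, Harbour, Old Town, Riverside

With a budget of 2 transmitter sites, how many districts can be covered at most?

Choosing T2, T4 covers {Greenfield, Harbour, Old Town, Hilltop, Parkview, Market, Southbank, Midtown} — 8 districts.
No choice of 2 transmitter sites does better; here Elmwood, West End, Riverside, Eastgate are left uncovered.

8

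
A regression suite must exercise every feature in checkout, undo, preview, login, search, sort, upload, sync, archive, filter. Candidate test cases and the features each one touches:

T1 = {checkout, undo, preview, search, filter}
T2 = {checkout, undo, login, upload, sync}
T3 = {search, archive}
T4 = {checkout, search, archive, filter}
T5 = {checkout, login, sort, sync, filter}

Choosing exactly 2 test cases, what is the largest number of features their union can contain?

8

Choosing T1, T2 covers {checkout, undo, preview, login, search, upload, sync, filter} — 8 features.
No choice of 2 test cases does better; here sort, archive are left uncovered.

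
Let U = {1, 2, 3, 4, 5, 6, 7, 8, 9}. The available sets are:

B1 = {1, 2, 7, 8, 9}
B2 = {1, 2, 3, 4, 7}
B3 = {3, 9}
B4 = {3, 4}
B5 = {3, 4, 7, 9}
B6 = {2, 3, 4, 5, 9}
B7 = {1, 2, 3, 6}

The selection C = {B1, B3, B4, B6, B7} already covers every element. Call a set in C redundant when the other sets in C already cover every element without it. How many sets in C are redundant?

Drop B1: 7, 8 uncovered — not redundant.
Drop B3: the rest still cover every element — redundant.
Drop B4: the rest still cover every element — redundant.
Drop B6: 5 uncovered — not redundant.
Drop B7: 6 uncovered — not redundant.
2 redundant: B3, B4.

2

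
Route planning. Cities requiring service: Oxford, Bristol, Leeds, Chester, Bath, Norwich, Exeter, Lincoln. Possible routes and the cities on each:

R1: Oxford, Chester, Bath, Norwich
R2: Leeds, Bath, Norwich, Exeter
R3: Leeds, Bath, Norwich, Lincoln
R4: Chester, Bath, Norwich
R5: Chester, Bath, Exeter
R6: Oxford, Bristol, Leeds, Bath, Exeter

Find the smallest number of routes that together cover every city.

3

R1, R3, R6 together cover {Oxford, Bristol, Leeds, Chester, Bath, Norwich, Exeter, Lincoln} — every city.
No 2 of the 6 routes cover everything (all 15 pairs fall short), so 3 is minimum.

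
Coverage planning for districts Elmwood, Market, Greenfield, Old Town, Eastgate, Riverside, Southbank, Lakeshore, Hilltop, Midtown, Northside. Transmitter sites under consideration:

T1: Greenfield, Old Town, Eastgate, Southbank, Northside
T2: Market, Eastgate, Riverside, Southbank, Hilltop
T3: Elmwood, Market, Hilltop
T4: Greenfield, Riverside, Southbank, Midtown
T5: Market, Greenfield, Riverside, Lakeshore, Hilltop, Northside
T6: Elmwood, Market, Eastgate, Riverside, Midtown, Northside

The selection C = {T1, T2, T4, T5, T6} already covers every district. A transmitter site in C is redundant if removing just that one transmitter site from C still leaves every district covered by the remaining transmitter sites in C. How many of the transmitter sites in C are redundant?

2

Drop T1: Old Town uncovered — not redundant.
Drop T2: the rest still cover every district — redundant.
Drop T4: the rest still cover every district — redundant.
Drop T5: Lakeshore uncovered — not redundant.
Drop T6: Elmwood uncovered — not redundant.
2 redundant: T2, T4.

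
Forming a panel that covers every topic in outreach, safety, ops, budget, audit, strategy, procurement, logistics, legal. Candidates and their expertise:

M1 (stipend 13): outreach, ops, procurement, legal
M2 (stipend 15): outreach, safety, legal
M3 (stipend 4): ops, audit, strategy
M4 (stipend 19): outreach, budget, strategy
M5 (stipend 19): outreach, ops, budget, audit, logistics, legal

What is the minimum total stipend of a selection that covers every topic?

51

M1, M2, M3, M5 cover every topic at stipend 13 + 15 + 4 + 19 = 51.
Any cover uses at least 4 members; among all covering selections none totals below 51.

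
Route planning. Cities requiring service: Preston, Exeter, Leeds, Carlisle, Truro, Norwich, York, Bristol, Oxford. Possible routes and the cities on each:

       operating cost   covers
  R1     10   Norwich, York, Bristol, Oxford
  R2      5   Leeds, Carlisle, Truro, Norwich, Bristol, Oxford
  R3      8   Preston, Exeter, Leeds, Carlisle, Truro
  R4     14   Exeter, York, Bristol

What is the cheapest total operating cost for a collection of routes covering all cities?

R1, R3 cover every city at operating cost 10 + 8 = 18.
Any cover uses at least 2 routes; among all covering selections none totals below 18.
Greedy by coverage-per-operating cost would pick R2, R3, R1 for 23 — worse than the optimum 18.

18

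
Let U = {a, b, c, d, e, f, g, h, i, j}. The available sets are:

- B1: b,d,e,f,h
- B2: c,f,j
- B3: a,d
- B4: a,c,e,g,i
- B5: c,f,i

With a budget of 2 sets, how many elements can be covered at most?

Choosing B1, B4 covers {a, b, c, d, e, f, g, h, i} — 9 elements.
No choice of 2 sets does better; here j is left uncovered.

9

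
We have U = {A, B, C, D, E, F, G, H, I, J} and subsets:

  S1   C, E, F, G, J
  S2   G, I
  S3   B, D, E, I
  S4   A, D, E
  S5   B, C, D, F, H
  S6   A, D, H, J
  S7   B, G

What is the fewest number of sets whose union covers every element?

3

S1, S3, S6 together cover {A, B, C, D, E, F, G, H, I, J} — every element.
No 2 of the 7 sets cover everything (all 21 pairs fall short), so 3 is minimum.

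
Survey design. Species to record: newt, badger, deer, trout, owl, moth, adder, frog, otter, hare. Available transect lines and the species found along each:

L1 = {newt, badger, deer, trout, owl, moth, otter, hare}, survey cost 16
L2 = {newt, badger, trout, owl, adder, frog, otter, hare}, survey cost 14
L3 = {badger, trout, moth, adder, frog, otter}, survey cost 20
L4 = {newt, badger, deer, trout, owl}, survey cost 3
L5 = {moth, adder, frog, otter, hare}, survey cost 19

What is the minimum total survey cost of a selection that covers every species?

22

L4, L5 cover every species at survey cost 3 + 19 = 22.
Any cover uses at least 2 transects; among all covering selections none totals below 22.
Greedy by coverage-per-survey cost would pick L4, L2, L1 for 33 — worse than the optimum 22.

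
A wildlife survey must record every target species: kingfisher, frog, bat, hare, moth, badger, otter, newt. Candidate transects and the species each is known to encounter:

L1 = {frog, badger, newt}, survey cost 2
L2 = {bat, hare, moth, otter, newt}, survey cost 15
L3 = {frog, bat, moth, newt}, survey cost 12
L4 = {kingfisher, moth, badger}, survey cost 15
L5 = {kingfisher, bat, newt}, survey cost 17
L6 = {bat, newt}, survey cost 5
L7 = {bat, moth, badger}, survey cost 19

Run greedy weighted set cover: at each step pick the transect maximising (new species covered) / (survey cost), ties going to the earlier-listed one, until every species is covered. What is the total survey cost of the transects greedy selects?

Pick 1: L1 adds 3 new (frog, badger, newt) at survey cost 2 (ratio 3/2).
Pick 2: L2 adds 4 new (bat, hare, moth, otter) at survey cost 15 (ratio 4/15).
Pick 3: L4 adds 1 new (kingfisher) at survey cost 15 (ratio 1/15).
Greedy total survey cost: 2 + 15 + 15 = 32.

32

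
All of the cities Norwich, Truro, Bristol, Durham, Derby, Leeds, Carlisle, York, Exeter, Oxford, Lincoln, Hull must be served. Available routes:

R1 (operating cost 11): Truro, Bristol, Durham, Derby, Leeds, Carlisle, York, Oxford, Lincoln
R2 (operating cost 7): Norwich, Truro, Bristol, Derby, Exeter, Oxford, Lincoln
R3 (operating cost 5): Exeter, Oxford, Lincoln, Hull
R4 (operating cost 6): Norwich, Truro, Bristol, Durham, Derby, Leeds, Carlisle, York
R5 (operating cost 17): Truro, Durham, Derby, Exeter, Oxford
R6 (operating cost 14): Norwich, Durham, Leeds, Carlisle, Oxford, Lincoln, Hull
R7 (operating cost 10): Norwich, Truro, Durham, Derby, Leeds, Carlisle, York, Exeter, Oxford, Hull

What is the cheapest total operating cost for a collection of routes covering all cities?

R3, R4 cover every city at operating cost 5 + 6 = 11.
Any cover uses at least 2 routes; among all covering selections none totals below 11.

11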